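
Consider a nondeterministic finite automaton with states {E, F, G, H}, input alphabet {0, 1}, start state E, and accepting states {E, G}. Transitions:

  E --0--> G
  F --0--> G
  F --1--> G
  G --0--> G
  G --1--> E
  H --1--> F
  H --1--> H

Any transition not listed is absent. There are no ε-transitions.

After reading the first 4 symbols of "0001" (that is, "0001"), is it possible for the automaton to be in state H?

No

Start in {E}.
Read '0': E→{G}; now {G}.
Read '0': G→{G}; now {G}.
Read '0': G→{G}; now {G}.
Read '1': G→{E}; now {E}.
State H is not in {E}.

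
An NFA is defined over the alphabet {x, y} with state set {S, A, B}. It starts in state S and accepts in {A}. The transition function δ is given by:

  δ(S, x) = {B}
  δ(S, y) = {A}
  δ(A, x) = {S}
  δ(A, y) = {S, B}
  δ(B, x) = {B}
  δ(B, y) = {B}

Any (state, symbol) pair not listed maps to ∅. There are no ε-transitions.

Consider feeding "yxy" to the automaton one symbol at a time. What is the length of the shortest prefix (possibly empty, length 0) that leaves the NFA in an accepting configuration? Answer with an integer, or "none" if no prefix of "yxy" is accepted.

1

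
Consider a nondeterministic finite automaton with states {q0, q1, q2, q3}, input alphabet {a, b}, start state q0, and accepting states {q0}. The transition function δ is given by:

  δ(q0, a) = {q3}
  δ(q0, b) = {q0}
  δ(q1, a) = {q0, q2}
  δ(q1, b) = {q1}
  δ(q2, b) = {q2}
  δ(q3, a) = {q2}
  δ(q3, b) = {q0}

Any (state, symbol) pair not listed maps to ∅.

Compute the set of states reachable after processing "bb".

Start in {q0}.
Read 'b': {q0} → {q0}.
Read 'b': {q0} → {q0}.

{q0}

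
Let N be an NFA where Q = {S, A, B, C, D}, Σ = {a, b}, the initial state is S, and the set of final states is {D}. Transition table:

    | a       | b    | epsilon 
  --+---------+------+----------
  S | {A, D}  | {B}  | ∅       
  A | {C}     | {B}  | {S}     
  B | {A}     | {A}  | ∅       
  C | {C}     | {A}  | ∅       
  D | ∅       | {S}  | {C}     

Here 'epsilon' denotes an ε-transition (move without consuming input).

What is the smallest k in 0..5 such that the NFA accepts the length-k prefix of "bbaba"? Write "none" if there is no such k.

Start in {S}.
Read 'b': S→{B}; now {B}.
Read 'b': B→{A}; union {A}; ε-closure = {S, A}.
Read 'a': S→{A, D}, A→{C}; union {A, C, D}; ε-closure = {S, A, C, D}.
None of the earlier sets intersect F, but {S, A, C, D} does.

3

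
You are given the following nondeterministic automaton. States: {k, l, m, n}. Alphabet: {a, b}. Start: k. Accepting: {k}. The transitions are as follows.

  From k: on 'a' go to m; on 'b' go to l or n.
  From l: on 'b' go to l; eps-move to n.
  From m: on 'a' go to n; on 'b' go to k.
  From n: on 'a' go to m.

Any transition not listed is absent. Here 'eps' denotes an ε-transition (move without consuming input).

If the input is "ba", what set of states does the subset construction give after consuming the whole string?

{m}

Start in {k}.
Read 'b': k→{l, n}; now {l, n}.
Read 'a': l→∅, n→{m}; now {m}.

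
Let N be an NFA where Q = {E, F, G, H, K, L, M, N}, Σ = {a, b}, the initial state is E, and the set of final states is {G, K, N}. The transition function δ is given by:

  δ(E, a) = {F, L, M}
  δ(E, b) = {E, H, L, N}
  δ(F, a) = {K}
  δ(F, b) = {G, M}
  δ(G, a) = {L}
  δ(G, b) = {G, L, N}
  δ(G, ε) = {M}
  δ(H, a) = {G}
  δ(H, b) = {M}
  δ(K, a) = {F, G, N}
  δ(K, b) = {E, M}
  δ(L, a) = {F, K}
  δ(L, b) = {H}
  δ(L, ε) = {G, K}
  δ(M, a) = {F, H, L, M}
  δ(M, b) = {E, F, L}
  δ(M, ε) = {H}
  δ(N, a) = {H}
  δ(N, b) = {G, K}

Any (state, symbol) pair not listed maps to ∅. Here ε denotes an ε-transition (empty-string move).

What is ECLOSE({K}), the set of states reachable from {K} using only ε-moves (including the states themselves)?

Begin with {K}.
No ε-moves leave this set, so the closure equals the set itself.

{K}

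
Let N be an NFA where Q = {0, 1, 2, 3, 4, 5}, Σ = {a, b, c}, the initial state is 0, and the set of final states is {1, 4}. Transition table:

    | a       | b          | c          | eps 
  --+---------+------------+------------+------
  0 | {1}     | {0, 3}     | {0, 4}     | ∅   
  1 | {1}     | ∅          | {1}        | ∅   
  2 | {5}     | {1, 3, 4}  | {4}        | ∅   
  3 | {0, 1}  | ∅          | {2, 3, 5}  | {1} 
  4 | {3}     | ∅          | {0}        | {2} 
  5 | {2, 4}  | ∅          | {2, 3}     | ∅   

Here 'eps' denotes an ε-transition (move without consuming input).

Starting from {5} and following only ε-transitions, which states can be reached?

{5}

Begin with {5}.
No ε-moves leave this set, so the closure equals the set itself.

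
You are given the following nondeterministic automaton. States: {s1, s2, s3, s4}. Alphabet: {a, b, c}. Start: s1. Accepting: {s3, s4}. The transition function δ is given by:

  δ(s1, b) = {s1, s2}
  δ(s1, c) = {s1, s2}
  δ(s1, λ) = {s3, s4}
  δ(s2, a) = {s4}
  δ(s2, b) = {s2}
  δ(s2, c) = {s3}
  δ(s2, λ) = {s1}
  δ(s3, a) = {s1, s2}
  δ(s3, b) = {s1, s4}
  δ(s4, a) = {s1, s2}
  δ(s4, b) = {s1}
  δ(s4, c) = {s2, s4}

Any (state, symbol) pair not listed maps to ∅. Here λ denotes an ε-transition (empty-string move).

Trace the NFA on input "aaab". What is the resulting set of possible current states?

Start: ε-closure({s1}) = {s1, s3, s4}.
Read 'a': {s1, s3, s4} → {s1, s2, s3, s4}.
Read 'a': {s1, s2, s3, s4} → {s1, s2, s3, s4}.
Read 'a': {s1, s2, s3, s4} → {s1, s2, s3, s4}.
Read 'b': {s1, s2, s3, s4} → {s1, s2, s3, s4}.

{s1, s2, s3, s4}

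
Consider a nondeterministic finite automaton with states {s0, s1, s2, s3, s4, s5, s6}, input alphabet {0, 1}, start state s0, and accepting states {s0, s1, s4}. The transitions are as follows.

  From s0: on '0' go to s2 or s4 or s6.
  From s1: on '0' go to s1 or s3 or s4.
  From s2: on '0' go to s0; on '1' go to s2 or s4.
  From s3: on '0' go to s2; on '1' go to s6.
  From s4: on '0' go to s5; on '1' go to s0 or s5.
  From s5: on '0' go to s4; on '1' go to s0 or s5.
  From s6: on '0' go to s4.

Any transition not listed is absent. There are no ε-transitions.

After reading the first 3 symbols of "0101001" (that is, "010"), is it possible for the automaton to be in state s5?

Yes

Start in {s0}.
Read '0': s0→{s2, s4, s6}; now {s2, s4, s6}.
Read '1': s2→{s2, s4}, s4→{s0, s5}, s6→∅; now {s0, s2, s4, s5}.
Read '0': s0→{s2, s4, s6}, s2→{s0}, s4→{s5}, s5→{s4}; now {s0, s2, s4, s5, s6}.
State s5 is in {s0, s2, s4, s5, s6}.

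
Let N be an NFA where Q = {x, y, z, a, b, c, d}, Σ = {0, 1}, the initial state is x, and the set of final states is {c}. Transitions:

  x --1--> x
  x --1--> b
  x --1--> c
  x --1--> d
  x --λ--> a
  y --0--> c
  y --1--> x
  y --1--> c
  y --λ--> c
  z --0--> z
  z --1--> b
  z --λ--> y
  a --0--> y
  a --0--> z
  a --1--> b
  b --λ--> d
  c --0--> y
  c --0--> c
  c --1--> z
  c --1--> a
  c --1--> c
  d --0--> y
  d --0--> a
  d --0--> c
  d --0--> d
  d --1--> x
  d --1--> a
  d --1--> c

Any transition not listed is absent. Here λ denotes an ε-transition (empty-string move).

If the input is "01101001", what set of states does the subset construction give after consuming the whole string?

{x, y, z, a, b, c, d}

Start: ε-closure({x}) = {x, a}.
Read '0': {x, a} → {y, z, c}.
Read '1': {y, z, c} → {x, y, z, a, b, c, d}.
Read '1': {x, y, z, a, b, c, d} → {x, y, z, a, b, c, d}.
Read '0': {x, y, z, a, b, c, d} → {y, z, a, c, d}.
Read '1': {y, z, a, c, d} → {x, y, z, a, b, c, d}.
Read '0': {x, y, z, a, b, c, d} → {y, z, a, c, d}.
Read '0': {y, z, a, c, d} → {y, z, a, c, d}.
Read '1': {y, z, a, c, d} → {x, y, z, a, b, c, d}.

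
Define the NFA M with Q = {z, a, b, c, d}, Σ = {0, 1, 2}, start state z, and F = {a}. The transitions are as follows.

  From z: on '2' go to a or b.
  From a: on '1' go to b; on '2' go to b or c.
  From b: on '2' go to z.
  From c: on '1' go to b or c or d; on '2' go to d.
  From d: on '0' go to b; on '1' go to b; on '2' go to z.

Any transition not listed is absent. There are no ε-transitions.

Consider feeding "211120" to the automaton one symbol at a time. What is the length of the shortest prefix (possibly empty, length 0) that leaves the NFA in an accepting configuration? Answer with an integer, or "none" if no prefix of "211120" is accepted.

Start in {z}.
Read '2': z→{a, b}; now {a, b}.
None of the earlier sets intersect F, but {a, b} does.

1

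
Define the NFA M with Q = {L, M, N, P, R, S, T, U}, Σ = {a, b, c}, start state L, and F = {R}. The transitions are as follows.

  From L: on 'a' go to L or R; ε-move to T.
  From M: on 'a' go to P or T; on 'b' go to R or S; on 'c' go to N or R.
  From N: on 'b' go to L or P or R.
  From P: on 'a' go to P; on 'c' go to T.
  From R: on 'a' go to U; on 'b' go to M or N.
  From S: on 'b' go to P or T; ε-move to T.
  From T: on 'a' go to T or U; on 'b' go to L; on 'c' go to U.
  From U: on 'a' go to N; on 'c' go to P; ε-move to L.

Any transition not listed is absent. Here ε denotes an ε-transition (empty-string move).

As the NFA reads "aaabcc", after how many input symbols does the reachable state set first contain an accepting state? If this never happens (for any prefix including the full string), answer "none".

1

Start: ε-closure({L}) = {L, T}.
Read 'a': L→{L, R}, T→{T, U}; now {L, R, T, U}.
None of the earlier sets intersect F, but {L, R, T, U} does.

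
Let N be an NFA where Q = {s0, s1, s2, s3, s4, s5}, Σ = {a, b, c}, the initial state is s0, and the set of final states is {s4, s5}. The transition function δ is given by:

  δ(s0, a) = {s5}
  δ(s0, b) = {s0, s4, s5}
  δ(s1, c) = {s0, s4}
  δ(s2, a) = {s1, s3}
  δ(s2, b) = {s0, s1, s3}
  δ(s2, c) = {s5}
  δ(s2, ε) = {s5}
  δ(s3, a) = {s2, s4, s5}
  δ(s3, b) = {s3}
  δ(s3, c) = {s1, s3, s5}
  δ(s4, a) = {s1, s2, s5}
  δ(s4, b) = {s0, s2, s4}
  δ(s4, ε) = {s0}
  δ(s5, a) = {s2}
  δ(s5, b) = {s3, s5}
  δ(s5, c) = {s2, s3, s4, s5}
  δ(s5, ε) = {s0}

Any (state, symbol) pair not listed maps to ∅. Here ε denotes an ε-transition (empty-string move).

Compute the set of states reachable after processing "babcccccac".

Start in {s0}.
Read 'b': s0→{s0, s4, s5}; now {s0, s4, s5}.
Read 'a': s0→{s5}, s4→{s1, s2, s5}, s5→{s2}; union {s1, s2, s5}; ε-closure = {s0, s1, s2, s5}.
Read 'b': s0→{s0, s4, s5}, s1→∅, s2→{s0, s1, s3}, s5→{s3, s5}; now {s0, s1, s3, s4, s5}.
Read 'c': s0→∅, s1→{s0, s4}, s3→{s1, s3, s5}, s4→∅, s5→{s2, s3, s4, s5}; now {s0, s1, s2, s3, s4, s5}.
Read 'c': s0→∅, s1→{s0, s4}, s2→{s5}, s3→{s1, s3, s5}, s4→∅, s5→{s2, s3, s4, s5}; now {s0, s1, s2, s3, s4, s5}.
Read 'c': s0→∅, s1→{s0, s4}, s2→{s5}, s3→{s1, s3, s5}, s4→∅, s5→{s2, s3, s4, s5}; now {s0, s1, s2, s3, s4, s5}.
Read 'c': s0→∅, s1→{s0, s4}, s2→{s5}, s3→{s1, s3, s5}, s4→∅, s5→{s2, s3, s4, s5}; now {s0, s1, s2, s3, s4, s5}.
Read 'c': s0→∅, s1→{s0, s4}, s2→{s5}, s3→{s1, s3, s5}, s4→∅, s5→{s2, s3, s4, s5}; now {s0, s1, s2, s3, s4, s5}.
Read 'a': s0→{s5}, s1→∅, s2→{s1, s3}, s3→{s2, s4, s5}, s4→{s1, s2, s5}, s5→{s2}; union {s1, s2, s3, s4, s5}; ε-closure = {s0, s1, s2, s3, s4, s5}.
Read 'c': s0→∅, s1→{s0, s4}, s2→{s5}, s3→{s1, s3, s5}, s4→∅, s5→{s2, s3, s4, s5}; now {s0, s1, s2, s3, s4, s5}.

{s0, s1, s2, s3, s4, s5}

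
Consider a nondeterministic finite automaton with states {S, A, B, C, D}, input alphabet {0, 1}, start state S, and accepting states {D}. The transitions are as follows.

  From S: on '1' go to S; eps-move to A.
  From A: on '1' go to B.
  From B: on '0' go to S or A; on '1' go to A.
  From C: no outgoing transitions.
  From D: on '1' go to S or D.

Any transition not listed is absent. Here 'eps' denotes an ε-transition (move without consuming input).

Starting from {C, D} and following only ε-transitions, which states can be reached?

Begin with {C, D}.
No ε-moves leave this set, so the closure equals the set itself.

{C, D}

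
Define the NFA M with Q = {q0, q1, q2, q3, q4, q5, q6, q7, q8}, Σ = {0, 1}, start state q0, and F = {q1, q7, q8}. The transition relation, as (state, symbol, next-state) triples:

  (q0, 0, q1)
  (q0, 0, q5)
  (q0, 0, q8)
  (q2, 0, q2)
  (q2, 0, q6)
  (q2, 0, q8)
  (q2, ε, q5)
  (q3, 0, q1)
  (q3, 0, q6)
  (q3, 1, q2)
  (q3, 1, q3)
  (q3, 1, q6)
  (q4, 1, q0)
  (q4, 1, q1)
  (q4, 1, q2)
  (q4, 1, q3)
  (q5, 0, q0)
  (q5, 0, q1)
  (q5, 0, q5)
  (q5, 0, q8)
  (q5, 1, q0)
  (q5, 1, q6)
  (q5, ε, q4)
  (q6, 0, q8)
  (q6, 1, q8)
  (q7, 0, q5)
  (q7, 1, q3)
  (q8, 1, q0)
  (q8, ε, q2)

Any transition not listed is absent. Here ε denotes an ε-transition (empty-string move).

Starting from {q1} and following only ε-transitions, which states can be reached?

{q1}

Begin with {q1}.
No ε-moves leave this set, so the closure equals the set itself.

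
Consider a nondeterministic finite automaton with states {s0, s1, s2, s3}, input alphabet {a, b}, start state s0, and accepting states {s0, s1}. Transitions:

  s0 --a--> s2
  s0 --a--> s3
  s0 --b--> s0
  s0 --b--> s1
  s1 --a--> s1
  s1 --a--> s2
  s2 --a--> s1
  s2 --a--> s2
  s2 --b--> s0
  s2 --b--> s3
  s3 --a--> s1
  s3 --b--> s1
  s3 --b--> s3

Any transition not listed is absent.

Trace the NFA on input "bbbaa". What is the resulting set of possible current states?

{s1, s2}

Start in {s0}.
Read 'b': {s0} → {s0, s1}.
Read 'b': {s0, s1} → {s0, s1}.
Read 'b': {s0, s1} → {s0, s1}.
Read 'a': {s0, s1} → {s1, s2, s3}.
Read 'a': {s1, s2, s3} → {s1, s2}.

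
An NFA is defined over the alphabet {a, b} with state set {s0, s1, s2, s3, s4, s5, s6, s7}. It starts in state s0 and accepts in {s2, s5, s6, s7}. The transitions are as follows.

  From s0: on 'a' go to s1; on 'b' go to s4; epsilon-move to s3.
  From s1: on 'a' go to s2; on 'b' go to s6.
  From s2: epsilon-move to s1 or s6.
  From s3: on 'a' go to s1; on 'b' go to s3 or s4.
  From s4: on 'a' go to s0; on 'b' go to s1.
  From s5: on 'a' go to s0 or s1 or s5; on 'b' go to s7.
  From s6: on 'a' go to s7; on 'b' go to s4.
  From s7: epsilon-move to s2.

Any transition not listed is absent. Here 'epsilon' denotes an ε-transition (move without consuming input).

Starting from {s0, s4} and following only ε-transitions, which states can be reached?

Begin with {s0, s4}.
ε-move s0 → s3; add s3.

{s0, s3, s4}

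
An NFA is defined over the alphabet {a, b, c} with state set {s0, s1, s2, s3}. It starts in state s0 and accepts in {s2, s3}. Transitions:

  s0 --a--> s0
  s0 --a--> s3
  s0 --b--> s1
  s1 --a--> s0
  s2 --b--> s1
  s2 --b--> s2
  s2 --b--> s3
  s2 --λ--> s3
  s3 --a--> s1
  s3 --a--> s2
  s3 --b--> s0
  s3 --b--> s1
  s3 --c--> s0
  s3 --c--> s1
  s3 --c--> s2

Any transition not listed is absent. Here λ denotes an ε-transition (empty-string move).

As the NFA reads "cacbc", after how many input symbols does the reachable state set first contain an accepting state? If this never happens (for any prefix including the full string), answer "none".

Start in {s0}.
Read 'c': s0→∅; now ∅.
The set is empty and remains empty for the remaining 4 symbols.
No reachable set along the way intersects F.

none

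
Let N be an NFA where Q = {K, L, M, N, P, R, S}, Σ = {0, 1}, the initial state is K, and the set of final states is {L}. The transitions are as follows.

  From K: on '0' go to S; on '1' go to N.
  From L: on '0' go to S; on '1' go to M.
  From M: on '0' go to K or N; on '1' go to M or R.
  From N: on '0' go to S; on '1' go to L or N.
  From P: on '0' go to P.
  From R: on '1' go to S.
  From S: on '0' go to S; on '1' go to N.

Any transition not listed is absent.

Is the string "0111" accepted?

Yes

Start in {K}.
Read '0': {K} → {S}.
Read '1': {S} → {N}.
Read '1': {N} → {L, N}.
Read '1': {L, N} → {L, M, N}.
The final set {L, M, N} contains the accepting state L.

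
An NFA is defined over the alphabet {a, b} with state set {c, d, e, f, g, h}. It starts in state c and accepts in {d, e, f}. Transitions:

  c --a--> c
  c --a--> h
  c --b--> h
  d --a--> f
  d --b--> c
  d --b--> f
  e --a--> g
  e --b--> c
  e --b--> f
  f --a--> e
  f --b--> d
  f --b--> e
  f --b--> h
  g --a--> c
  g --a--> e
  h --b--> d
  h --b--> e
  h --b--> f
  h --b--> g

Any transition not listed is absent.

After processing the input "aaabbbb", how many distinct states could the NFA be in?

Start in {c}.
Read 'a': {c} → {c, h}.
Read 'a': {c, h} → {c, h}.
Read 'a': {c, h} → {c, h}.
Read 'b': {c, h} → {d, e, f, g, h}.
Read 'b': {d, e, f, g, h} → {c, d, e, f, g, h}.
Read 'b': {c, d, e, f, g, h} → {c, d, e, f, g, h}.
Read 'b': {c, d, e, f, g, h} → {c, d, e, f, g, h}.
That set has 6 states.

6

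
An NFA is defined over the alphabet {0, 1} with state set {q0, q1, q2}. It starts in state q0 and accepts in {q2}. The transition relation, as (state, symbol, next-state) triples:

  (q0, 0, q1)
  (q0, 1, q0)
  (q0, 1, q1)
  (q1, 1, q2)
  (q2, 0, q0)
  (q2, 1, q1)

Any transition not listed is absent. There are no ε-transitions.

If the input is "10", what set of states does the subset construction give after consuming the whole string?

{q1}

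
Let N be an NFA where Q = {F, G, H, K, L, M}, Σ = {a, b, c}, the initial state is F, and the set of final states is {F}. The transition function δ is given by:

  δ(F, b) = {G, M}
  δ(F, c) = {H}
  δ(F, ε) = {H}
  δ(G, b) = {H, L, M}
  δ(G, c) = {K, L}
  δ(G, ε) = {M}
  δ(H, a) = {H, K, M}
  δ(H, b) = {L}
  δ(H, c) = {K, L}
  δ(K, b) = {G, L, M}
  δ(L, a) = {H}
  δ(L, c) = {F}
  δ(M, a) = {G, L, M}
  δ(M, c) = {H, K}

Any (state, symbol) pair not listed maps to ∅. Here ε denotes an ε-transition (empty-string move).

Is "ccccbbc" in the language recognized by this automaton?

Start: ε-closure({F}) = {F, H}.
Read 'c': {F, H} → {H, K, L}.
Read 'c': {H, K, L} → {F, H, K, L}.
Read 'c': {F, H, K, L} → {F, H, K, L}.
Read 'c': {F, H, K, L} → {F, H, K, L}.
Read 'b': {F, H, K, L} → {G, L, M}.
Read 'b': {G, L, M} → {H, L, M}.
Read 'c': {H, L, M} → {F, H, K, L}.
The final set {F, H, K, L} contains the accepting state F.

Yes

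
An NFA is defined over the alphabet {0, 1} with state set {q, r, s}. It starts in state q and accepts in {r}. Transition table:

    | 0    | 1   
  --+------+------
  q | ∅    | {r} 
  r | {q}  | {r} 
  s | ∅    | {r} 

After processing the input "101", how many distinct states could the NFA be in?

1

Start in {q}.
Read '1': q→{r}; now {r}.
Read '0': r→{q}; now {q}.
Read '1': q→{r}; now {r}.
That set has 1 state.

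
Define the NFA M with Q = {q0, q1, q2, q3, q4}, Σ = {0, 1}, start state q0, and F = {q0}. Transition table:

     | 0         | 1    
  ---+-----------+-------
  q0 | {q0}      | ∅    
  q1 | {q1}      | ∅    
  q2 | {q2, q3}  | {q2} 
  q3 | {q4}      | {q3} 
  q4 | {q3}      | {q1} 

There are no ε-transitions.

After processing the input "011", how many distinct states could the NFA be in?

Start in {q0}.
Read '0': q0→{q0}; now {q0}.
Read '1': q0→∅; now ∅.
The set is empty and remains empty for the remaining 1 symbol.
That set has 0 states.

0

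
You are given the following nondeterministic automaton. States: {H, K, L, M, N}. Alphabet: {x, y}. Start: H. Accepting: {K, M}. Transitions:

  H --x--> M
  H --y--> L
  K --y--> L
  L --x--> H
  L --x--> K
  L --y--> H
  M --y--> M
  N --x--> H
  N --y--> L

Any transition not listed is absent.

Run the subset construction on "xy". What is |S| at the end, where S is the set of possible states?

Start in {H}.
Read 'x': H→{M}; now {M}.
Read 'y': M→{M}; now {M}.
That set has 1 state.

1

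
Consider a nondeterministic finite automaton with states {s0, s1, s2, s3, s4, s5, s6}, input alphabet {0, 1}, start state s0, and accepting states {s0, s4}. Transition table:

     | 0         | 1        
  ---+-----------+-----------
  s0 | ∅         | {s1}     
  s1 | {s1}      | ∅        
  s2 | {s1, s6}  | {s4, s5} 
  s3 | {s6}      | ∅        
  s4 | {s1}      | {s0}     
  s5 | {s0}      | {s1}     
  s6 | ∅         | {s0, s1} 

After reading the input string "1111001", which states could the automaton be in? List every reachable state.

∅

Start in {s0}.
Read '1': s0→{s1}; now {s1}.
Read '1': s1→∅; now ∅.
The set is empty and remains empty for the remaining 5 symbols.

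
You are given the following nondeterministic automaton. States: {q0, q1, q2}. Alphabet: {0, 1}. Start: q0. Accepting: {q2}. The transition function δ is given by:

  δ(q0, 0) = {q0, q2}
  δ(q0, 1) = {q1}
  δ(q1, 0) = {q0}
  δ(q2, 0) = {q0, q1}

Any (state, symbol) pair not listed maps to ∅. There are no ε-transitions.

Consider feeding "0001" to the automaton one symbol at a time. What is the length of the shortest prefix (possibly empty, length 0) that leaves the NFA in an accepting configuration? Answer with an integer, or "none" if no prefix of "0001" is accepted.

1

Start in {q0}.
Read '0': q0→{q0, q2}; now {q0, q2}.
None of the earlier sets intersect F, but {q0, q2} does.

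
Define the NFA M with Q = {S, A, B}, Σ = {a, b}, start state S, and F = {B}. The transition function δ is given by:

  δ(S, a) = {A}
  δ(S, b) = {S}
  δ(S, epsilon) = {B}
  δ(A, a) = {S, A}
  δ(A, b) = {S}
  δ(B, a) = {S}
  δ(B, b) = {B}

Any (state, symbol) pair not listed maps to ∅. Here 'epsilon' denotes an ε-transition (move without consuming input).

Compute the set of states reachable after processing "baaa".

{S, A, B}

Start: ε-closure({S}) = {S, B}.
Read 'b': S→{S}, B→{B}; now {S, B}.
Read 'a': S→{A}, B→{S}; union {S, A}; ε-closure = {S, A, B}.
Read 'a': S→{A}, A→{S, A}, B→{S}; union {S, A}; ε-closure = {S, A, B}.
Read 'a': S→{A}, A→{S, A}, B→{S}; union {S, A}; ε-closure = {S, A, B}.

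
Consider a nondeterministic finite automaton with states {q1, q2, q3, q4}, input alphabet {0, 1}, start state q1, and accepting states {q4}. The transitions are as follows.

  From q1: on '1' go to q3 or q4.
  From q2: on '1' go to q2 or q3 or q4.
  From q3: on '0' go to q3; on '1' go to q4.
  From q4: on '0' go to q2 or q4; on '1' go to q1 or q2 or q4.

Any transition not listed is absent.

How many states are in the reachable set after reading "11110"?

Start in {q1}.
Read '1': {q1} → {q3, q4}.
Read '1': {q3, q4} → {q1, q2, q4}.
Read '1': {q1, q2, q4} → {q1, q2, q3, q4}.
Read '1': {q1, q2, q3, q4} → {q1, q2, q3, q4}.
Read '0': {q1, q2, q3, q4} → {q2, q3, q4}.
That set has 3 states.

3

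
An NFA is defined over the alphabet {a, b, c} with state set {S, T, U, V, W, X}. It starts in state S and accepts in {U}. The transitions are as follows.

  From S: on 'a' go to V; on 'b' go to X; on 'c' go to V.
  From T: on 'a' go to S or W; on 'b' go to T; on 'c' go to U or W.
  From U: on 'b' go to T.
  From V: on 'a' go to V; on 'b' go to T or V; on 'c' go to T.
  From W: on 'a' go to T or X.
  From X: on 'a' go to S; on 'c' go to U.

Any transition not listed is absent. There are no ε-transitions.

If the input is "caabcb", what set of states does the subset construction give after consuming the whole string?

{T}

Start in {S}.
Read 'c': {S} → {V}.
Read 'a': {V} → {V}.
Read 'a': {V} → {V}.
Read 'b': {V} → {T, V}.
Read 'c': {T, V} → {T, U, W}.
Read 'b': {T, U, W} → {T}.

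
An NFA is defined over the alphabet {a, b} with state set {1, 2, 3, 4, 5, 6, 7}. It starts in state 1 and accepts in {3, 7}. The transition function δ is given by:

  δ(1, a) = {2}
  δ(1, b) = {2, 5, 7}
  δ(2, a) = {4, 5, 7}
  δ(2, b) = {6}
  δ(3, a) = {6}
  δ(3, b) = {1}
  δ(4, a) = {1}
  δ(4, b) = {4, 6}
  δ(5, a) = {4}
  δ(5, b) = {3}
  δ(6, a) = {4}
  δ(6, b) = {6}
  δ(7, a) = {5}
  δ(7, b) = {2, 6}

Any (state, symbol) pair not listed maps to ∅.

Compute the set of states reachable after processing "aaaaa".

{1, 2, 4, 5, 7}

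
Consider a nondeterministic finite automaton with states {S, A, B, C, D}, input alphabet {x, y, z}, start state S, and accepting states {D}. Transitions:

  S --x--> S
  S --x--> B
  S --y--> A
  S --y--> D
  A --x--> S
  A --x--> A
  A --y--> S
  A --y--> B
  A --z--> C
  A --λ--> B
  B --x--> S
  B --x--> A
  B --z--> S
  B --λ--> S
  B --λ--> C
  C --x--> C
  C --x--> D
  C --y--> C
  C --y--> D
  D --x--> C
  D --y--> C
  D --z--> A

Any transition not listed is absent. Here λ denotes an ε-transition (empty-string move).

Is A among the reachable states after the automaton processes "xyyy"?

Yes

Start in {S}.
Read 'x': {S} → {S, B, C}.
Read 'y': {S, B, C} → {S, A, B, C, D}.
Read 'y': {S, A, B, C, D} → {S, A, B, C, D}.
Read 'y': {S, A, B, C, D} → {S, A, B, C, D}.
State A is in {S, A, B, C, D}.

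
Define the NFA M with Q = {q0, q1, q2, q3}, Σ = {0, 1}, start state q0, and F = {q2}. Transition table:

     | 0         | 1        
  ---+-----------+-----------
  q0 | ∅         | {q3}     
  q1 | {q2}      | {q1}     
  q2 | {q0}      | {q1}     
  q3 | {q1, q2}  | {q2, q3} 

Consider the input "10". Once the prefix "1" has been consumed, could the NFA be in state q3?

Yes

Start in {q0}.
Read '1': q0→{q3}; now {q3}.
State q3 is in {q3}.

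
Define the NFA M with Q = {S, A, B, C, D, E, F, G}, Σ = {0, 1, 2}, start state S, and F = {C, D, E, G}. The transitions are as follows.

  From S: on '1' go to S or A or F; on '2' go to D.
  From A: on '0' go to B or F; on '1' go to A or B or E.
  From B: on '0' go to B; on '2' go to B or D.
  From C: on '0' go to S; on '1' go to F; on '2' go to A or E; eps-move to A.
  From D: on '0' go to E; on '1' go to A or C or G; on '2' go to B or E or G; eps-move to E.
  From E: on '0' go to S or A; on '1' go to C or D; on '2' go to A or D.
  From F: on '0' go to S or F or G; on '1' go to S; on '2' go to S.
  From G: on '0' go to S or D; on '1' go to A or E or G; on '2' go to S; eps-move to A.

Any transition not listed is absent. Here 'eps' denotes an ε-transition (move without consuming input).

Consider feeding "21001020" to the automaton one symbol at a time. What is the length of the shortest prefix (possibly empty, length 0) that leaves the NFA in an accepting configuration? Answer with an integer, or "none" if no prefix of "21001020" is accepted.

1

Start in {S}.
Read '2': {S} → {D, E}.
None of the earlier sets intersect F, but {D, E} does.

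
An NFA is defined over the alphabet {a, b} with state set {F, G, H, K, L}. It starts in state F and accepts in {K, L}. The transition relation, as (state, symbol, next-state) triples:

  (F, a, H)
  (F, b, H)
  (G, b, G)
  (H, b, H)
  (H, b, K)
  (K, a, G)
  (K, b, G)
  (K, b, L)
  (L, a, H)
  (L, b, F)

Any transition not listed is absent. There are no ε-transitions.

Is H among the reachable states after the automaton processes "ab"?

Start in {F}.
Read 'a': {F} → {H}.
Read 'b': {H} → {H, K}.
State H is in {H, K}.

Yes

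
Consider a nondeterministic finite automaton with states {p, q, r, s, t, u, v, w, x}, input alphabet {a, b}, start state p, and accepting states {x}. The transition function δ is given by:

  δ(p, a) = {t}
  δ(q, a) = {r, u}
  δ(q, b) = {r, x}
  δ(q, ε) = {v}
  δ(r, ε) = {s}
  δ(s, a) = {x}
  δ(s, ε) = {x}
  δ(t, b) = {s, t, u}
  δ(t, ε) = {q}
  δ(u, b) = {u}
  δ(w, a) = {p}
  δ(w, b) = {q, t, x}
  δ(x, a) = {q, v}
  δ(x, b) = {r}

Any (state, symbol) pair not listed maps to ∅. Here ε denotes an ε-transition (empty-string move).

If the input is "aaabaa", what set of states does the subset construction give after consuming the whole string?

{q, r, s, u, v, x}

Start in {p}.
Read 'a': {p} → {q, t, v}.
Read 'a': {q, t, v} → {r, s, u, x}.
Read 'a': {r, s, u, x} → {q, v, x}.
Read 'b': {q, v, x} → {r, s, x}.
Read 'a': {r, s, x} → {q, v, x}.
Read 'a': {q, v, x} → {q, r, s, u, v, x}.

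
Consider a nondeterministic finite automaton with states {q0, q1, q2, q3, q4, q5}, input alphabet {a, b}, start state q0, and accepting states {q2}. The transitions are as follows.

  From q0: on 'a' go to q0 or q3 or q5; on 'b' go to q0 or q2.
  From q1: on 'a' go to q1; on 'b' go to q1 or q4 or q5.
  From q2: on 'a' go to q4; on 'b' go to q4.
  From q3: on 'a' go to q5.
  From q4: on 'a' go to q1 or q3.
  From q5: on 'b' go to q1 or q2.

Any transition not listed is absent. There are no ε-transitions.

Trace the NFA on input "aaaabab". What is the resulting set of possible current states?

{q0, q1, q2, q4, q5}

Start in {q0}.
Read 'a': q0→{q0, q3, q5}; now {q0, q3, q5}.
Read 'a': q0→{q0, q3, q5}, q3→{q5}, q5→∅; now {q0, q3, q5}.
Read 'a': q0→{q0, q3, q5}, q3→{q5}, q5→∅; now {q0, q3, q5}.
Read 'a': q0→{q0, q3, q5}, q3→{q5}, q5→∅; now {q0, q3, q5}.
Read 'b': q0→{q0, q2}, q3→∅, q5→{q1, q2}; now {q0, q1, q2}.
Read 'a': q0→{q0, q3, q5}, q1→{q1}, q2→{q4}; now {q0, q1, q3, q4, q5}.
Read 'b': q0→{q0, q2}, q1→{q1, q4, q5}, q3→∅, q4→∅, q5→{q1, q2}; now {q0, q1, q2, q4, q5}.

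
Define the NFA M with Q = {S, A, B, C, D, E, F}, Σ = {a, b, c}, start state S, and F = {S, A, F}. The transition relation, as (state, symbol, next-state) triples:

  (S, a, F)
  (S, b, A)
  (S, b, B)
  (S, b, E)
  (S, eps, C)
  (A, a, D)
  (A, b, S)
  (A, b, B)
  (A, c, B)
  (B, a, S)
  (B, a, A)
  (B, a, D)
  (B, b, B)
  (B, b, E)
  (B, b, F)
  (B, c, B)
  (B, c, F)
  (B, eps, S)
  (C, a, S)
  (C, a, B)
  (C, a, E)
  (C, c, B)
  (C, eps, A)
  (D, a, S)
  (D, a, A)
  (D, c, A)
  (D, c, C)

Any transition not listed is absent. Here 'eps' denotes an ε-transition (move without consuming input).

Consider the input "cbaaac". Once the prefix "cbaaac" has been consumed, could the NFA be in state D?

No

Start: ε-closure({S}) = {S, A, C}.
Read 'c': {S, A, C} → {S, A, B, C}.
Read 'b': {S, A, B, C} → {S, A, B, C, E, F}.
Read 'a': {S, A, B, C, E, F} → {S, A, B, C, D, E, F}.
Read 'a': {S, A, B, C, D, E, F} → {S, A, B, C, D, E, F}.
Read 'a': {S, A, B, C, D, E, F} → {S, A, B, C, D, E, F}.
Read 'c': {S, A, B, C, D, E, F} → {S, A, B, C, F}.
State D is not in {S, A, B, C, F}.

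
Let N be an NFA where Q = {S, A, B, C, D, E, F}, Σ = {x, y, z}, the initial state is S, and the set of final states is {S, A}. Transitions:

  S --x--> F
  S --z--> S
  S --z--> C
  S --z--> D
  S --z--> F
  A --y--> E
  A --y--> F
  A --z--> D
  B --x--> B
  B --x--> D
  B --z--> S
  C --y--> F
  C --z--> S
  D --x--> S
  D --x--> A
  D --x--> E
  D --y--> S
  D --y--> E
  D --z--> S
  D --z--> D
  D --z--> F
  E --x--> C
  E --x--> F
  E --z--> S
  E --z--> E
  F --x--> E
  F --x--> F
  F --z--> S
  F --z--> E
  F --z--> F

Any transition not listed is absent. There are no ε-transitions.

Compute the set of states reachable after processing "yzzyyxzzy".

∅

Start in {S}.
Read 'y': S→∅; now ∅.
The set is empty and remains empty for the remaining 8 symbols.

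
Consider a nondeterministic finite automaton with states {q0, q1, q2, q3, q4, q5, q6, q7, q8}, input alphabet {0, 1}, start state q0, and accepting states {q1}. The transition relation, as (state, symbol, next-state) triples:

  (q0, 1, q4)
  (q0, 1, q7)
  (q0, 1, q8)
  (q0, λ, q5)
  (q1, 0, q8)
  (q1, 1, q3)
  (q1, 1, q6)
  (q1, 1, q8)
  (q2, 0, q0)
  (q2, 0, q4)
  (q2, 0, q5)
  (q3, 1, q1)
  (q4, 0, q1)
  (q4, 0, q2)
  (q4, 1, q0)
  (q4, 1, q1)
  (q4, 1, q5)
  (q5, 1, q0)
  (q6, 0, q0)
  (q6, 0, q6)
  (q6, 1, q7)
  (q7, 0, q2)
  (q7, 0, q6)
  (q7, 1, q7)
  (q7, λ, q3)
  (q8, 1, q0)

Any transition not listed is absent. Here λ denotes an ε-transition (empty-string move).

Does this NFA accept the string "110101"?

No

Start: ε-closure({q0}) = {q0, q5}.
Read '1': {q0, q5} → {q0, q3, q4, q5, q7, q8}.
Read '1': {q0, q3, q4, q5, q7, q8} → {q0, q1, q3, q4, q5, q7, q8}.
Read '0': {q0, q1, q3, q4, q5, q7, q8} → {q1, q2, q6, q8}.
Read '1': {q1, q2, q6, q8} → {q0, q3, q5, q6, q7, q8}.
Read '0': {q0, q3, q5, q6, q7, q8} → {q0, q2, q5, q6}.
Read '1': {q0, q2, q5, q6} → {q0, q3, q4, q5, q7, q8}.
The final set {q0, q3, q4, q5, q7, q8} contains no accepting state.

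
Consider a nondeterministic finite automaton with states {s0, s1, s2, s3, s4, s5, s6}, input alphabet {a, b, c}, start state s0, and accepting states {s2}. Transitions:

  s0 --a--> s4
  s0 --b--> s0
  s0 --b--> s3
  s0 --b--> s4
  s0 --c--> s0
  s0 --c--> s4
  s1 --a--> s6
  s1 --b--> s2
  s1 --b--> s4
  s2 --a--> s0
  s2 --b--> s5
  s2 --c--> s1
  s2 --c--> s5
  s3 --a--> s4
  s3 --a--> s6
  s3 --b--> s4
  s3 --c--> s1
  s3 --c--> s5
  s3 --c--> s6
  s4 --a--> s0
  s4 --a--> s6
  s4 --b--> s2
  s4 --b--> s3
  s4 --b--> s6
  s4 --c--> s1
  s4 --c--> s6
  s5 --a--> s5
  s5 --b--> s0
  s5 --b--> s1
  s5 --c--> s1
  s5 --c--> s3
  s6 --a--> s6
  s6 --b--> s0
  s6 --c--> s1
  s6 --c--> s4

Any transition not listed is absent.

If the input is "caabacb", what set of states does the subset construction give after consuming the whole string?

{s0, s2, s3, s4, s6}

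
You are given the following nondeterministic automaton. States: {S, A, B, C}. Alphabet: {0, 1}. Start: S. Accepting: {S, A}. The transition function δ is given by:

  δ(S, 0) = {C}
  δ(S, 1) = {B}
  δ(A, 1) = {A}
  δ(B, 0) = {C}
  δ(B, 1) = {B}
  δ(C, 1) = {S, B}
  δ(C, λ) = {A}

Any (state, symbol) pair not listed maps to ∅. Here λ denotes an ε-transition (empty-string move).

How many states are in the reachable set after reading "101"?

3

Start in {S}.
Read '1': S→{B}; now {B}.
Read '0': B→{C}; union {C}; ε-closure = {A, C}.
Read '1': A→{A}, C→{S, B}; now {S, A, B}.
That set has 3 states.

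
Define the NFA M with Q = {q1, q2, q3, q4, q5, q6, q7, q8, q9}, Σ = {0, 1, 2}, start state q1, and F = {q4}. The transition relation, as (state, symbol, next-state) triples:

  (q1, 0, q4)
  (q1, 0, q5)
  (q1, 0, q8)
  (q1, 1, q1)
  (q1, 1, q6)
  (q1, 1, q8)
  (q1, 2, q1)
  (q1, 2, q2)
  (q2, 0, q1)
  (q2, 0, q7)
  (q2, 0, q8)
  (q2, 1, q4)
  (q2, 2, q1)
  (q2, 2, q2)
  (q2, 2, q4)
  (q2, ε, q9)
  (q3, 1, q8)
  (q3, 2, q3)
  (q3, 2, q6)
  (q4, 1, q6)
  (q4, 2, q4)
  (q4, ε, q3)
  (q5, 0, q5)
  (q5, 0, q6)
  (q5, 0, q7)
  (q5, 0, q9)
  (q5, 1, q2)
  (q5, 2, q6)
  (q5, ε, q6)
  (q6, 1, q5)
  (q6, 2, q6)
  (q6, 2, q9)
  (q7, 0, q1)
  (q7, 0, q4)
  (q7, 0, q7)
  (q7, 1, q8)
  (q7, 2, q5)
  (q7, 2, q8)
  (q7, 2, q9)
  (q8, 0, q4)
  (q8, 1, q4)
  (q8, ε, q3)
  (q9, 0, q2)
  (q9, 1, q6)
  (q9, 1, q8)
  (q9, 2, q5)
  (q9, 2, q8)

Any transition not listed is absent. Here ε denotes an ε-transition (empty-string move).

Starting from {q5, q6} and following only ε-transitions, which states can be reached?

Begin with {q5, q6}.
No ε-moves leave this set, so the closure equals the set itself.

{q5, q6}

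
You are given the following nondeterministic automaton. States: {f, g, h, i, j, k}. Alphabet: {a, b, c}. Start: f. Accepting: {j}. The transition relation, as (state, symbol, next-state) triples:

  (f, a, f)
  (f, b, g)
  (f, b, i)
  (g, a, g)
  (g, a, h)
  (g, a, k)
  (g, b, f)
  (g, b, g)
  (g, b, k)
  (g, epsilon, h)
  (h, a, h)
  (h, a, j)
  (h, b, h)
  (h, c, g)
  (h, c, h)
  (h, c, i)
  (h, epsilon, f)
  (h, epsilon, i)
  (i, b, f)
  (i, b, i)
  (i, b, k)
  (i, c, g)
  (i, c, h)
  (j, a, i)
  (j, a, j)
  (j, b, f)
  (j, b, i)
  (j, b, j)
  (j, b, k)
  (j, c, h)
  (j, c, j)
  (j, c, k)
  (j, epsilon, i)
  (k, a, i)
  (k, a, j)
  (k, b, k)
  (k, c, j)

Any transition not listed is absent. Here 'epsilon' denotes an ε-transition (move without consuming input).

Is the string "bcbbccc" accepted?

Start in {f}.
Read 'b': f→{g, i}; union {g, i}; ε-closure = {f, g, h, i}.
Read 'c': f→∅, g→∅, h→{g, h, i}, i→{g, h}; union {g, h, i}; ε-closure = {f, g, h, i}.
Read 'b': f→{g, i}, g→{f, g, k}, h→{h}, i→{f, i, k}; now {f, g, h, i, k}.
Read 'b': f→{g, i}, g→{f, g, k}, h→{h}, i→{f, i, k}, k→{k}; now {f, g, h, i, k}.
Read 'c': f→∅, g→∅, h→{g, h, i}, i→{g, h}, k→{j}; union {g, h, i, j}; ε-closure = {f, g, h, i, j}.
Read 'c': f→∅, g→∅, h→{g, h, i}, i→{g, h}, j→{h, j, k}; union {g, h, i, j, k}; ε-closure = {f, g, h, i, j, k}.
Read 'c': f→∅, g→∅, h→{g, h, i}, i→{g, h}, j→{h, j, k}, k→{j}; union {g, h, i, j, k}; ε-closure = {f, g, h, i, j, k}.
The final set {f, g, h, i, j, k} contains the accepting state j.

Yes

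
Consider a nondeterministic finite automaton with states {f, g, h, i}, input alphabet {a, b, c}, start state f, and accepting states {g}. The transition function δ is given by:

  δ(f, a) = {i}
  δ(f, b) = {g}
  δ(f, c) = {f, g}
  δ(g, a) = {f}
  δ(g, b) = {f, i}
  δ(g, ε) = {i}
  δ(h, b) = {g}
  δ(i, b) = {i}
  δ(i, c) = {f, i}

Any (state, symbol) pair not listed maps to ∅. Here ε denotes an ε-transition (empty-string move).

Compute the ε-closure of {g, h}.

{g, h, i}

Begin with {g, h}.
ε-move g → i; add i.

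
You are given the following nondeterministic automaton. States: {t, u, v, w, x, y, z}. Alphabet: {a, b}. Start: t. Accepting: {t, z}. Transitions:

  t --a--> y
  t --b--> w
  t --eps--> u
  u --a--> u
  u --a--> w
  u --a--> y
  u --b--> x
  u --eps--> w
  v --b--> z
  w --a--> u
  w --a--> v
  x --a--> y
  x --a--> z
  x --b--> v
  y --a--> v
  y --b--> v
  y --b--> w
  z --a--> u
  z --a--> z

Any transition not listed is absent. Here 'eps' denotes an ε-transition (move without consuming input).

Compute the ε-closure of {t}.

{t, u, w}

Begin with {t}.
ε-move t → u; add u.
ε-move u → w; add w.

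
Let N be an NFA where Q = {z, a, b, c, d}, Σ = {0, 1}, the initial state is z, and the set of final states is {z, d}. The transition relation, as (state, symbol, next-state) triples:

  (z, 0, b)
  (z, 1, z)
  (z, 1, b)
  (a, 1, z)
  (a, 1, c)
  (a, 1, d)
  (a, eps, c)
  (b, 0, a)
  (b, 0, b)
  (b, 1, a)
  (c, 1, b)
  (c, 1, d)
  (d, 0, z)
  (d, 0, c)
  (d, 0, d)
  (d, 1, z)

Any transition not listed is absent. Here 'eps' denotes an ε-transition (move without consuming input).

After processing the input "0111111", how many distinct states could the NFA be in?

Start in {z}.
Read '0': z→{b}; now {b}.
Read '1': b→{a}; union {a}; ε-closure = {a, c}.
Read '1': a→{z, c, d}, c→{b, d}; now {z, b, c, d}.
Read '1': z→{z, b}, b→{a}, c→{b, d}, d→{z}; union {z, a, b, d}; ε-closure = {z, a, b, c, d}.
Read '1': z→{z, b}, a→{z, c, d}, b→{a}, c→{b, d}, d→{z}; now {z, a, b, c, d}.
Read '1': z→{z, b}, a→{z, c, d}, b→{a}, c→{b, d}, d→{z}; now {z, a, b, c, d}.
Read '1': z→{z, b}, a→{z, c, d}, b→{a}, c→{b, d}, d→{z}; now {z, a, b, c, d}.
That set has 5 states.

5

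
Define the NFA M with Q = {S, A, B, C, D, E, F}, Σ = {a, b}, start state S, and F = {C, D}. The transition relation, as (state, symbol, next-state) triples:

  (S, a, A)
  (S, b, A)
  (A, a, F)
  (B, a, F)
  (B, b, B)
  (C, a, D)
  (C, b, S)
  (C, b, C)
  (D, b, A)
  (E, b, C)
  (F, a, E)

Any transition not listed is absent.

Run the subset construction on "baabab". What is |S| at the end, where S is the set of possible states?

1

Start in {S}.
Read 'b': S→{A}; now {A}.
Read 'a': A→{F}; now {F}.
Read 'a': F→{E}; now {E}.
Read 'b': E→{C}; now {C}.
Read 'a': C→{D}; now {D}.
Read 'b': D→{A}; now {A}.
That set has 1 state.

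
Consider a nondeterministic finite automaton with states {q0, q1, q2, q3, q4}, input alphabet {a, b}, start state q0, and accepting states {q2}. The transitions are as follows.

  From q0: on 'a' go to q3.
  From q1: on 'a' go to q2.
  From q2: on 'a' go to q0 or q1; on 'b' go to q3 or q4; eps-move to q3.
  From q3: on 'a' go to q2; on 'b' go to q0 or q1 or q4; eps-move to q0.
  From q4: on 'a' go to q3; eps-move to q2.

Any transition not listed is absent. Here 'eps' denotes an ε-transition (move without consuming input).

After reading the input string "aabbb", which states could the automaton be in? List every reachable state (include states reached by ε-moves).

Start in {q0}.
Read 'a': q0→{q3}; union {q3}; ε-closure = {q0, q3}.
Read 'a': q0→{q3}, q3→{q2}; union {q2, q3}; ε-closure = {q0, q2, q3}.
Read 'b': q0→∅, q2→{q3, q4}, q3→{q0, q1, q4}; union {q0, q1, q3, q4}; ε-closure = {q0, q1, q2, q3, q4}.
Read 'b': q0→∅, q1→∅, q2→{q3, q4}, q3→{q0, q1, q4}, q4→∅; union {q0, q1, q3, q4}; ε-closure = {q0, q1, q2, q3, q4}.
Read 'b': q0→∅, q1→∅, q2→{q3, q4}, q3→{q0, q1, q4}, q4→∅; union {q0, q1, q3, q4}; ε-closure = {q0, q1, q2, q3, q4}.

{q0, q1, q2, q3, q4}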